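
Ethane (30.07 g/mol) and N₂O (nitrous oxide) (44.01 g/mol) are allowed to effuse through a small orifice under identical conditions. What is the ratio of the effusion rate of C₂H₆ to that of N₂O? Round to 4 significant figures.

1.210

Since effusion rate ∝ 1/√M, rate_C₂H₆/rate_N₂O = √(M_N₂O/M_C₂H₆) = √(44.01/30.07) = √1.464 = 1.210.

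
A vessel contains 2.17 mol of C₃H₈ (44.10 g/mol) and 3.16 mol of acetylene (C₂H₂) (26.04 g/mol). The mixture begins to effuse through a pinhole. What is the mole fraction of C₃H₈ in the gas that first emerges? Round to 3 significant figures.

0.345

Each component's effusion rate ∝ (its partial pressure)·(1/√M) ∝ n_i/√M_i.
Mole fraction of C₃H₈ in the effusate = (n_C₃H₈/√M_C₃H₈) / (n_C₃H₈/√M_C₃H₈ + n_C₂H₂/√M_C₂H₂)
= (2.17/√44.10) / (2.17/√44.10 + 3.16/√26.04) = 0.3268/(0.3268 + 0.6193) = 0.345.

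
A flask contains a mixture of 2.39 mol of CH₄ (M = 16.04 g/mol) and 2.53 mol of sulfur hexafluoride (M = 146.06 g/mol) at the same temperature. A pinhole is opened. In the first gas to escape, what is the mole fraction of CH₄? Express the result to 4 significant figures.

Rate_i ∝ x_i/√M_i (Graham's law weighted by mole fraction), so the effusate composition follows n_i/√M_i.
x_CH₄(eff) = (n_CH₄/√M_CH₄) / (n_CH₄/√M_CH₄ + n_SF₆/√M_SF₆)
= (2.39/√16.04) / (2.39/√16.04 + 2.53/√146.06) = 0.5968/(0.5968 + 0.2093) = 0.7403.

0.7403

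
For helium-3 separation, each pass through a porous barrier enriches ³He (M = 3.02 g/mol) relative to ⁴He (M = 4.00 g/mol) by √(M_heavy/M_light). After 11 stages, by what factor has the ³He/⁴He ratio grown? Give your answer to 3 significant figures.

4.69

The single-stage factor is √(M_heavy/M_light), so 11 stages give [√(4.00/3.02)]^11 = (4.00/3.02)^(11/2).
= 1.32450^(11/2) = 4.69.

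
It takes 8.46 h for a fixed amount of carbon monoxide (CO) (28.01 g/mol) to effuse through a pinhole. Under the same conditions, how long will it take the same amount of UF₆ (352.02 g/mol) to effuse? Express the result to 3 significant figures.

From Graham's law, t_UF₆/t_CO = √(M_UF₆/M_CO) = √(352.02/28.01) = √12.57 = 3.545.
So the time for UF₆ is 8.46 × 3.545 = 30.0 h.

30.0 h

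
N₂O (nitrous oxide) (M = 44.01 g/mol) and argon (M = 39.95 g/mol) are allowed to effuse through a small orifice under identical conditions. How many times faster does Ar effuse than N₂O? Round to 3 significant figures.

Since effusion rate ∝ 1/√M, rate_Ar/rate_N₂O = √(M_N₂O/M_Ar) = √(44.01/39.95) = √1.102 = 1.05.

1.05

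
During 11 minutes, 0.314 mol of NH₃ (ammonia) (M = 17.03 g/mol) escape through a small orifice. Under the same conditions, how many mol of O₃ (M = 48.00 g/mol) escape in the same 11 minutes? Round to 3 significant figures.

0.187 mol

Using Graham's law: rate_O₃/rate_NH₃ = √(M_NH₃/M_O₃) = √(17.03/48.00) = √0.3548 = 0.5956.
So the amount for O₃ is 0.314 × 0.5956 = 0.187 mol.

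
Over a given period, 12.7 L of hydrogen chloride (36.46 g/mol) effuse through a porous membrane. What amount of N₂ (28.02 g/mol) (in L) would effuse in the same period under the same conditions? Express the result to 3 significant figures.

By Graham's law, rate_N₂/rate_HCl = √(M_HCl/M_N₂) = √(36.46/28.02) = √1.301 = 1.141.
So the volume for N₂ is 12.7 × 1.141 = 14.5 L.

14.5 L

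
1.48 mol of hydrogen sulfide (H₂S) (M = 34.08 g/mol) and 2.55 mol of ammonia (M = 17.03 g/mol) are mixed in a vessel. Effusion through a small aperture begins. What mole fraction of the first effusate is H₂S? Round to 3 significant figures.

0.291

Each component's effusion rate ∝ (its partial pressure)·(1/√M) ∝ n_i/√M_i.
x_H₂S(eff) = (n_H₂S/√M_H₂S) / (n_H₂S/√M_H₂S + n_NH₃/√M_NH₃)
= (1.48/√34.08) / (1.48/√34.08 + 2.55/√17.03) = 0.2535/(0.2535 + 0.6179) = 0.291.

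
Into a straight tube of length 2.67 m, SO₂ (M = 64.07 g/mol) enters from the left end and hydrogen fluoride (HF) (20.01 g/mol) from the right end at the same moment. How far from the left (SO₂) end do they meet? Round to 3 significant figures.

Distances travelled in equal time are proportional to diffusion rates, so d_SO₂/d_HF = √(M_HF/M_SO₂) = √(20.01/64.07) = 0.5589.
With d_SO₂ + d_HF = 2.67 m, d_HF = 2.67/(1 + 0.5589) = 1.713 m.
d_SO₂ = 2.67 − 1.713 = 0.957 m.

0.957 m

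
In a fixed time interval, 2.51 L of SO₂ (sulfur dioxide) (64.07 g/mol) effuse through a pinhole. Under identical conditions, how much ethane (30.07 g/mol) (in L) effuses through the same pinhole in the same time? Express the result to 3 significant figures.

3.66 L

Using Graham's law: rate_C₂H₆/rate_SO₂ = √(M_SO₂/M_C₂H₆) = √(64.07/30.07) = √2.131 = 1.460.
So the volume for C₂H₆ is 2.51 × 1.460 = 3.66 L.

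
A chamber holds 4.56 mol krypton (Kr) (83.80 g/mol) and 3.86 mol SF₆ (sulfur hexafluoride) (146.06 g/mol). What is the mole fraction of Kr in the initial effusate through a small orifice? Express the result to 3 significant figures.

0.609

Rate_i ∝ x_i/√M_i (Graham's law weighted by mole fraction), so the effusate composition follows n_i/√M_i.
x_Kr(eff) = (n_Kr/√M_Kr) / (n_Kr/√M_Kr + n_SF₆/√M_SF₆)
= (4.56/√83.80) / (4.56/√83.80 + 3.86/√146.06) = 0.4981/(0.4981 + 0.3194) = 0.609.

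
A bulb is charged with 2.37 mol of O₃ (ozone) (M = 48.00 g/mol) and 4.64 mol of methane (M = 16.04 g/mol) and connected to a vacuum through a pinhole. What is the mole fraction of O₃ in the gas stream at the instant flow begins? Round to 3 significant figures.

Rate_i ∝ x_i/√M_i (Graham's law weighted by mole fraction), so the effusate composition follows n_i/√M_i.
x_O₃(eff) = (n_O₃/√M_O₃) / (n_O₃/√M_O₃ + n_CH₄/√M_CH₄)
= (2.37/√48.00) / (2.37/√48.00 + 4.64/√16.04) = 0.3421/(0.3421 + 1.159) = 0.228.

0.228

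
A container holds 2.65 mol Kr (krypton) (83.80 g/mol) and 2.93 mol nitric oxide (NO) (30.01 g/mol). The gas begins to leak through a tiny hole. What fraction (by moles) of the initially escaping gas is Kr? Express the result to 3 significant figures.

0.351

Each component's effusion rate ∝ (its partial pressure)·(1/√M) ∝ n_i/√M_i.
x_Kr(eff) = (n_Kr/√M_Kr) / (n_Kr/√M_Kr + n_NO/√M_NO)
= (2.65/√83.80) / (2.65/√83.80 + 2.93/√30.01) = 0.2895/(0.2895 + 0.5349) = 0.351.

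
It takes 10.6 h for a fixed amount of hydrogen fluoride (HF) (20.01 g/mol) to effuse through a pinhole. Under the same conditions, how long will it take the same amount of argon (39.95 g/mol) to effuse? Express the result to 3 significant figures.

From Graham's law, t_Ar/t_HF = √(M_Ar/M_HF) = √(39.95/20.01) = √1.997 = 1.413.
So the time for Ar is 10.6 × 1.413 = 15.0 h.

15.0 h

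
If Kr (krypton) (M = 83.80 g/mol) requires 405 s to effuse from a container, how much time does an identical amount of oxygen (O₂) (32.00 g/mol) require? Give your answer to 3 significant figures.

From Graham's law, t_O₂/t_Kr = √(M_O₂/M_Kr) = √(32.00/83.80) = √0.3819 = 0.6179.
So the time for O₂ is 405 × 0.6179 = 250 s.

250 s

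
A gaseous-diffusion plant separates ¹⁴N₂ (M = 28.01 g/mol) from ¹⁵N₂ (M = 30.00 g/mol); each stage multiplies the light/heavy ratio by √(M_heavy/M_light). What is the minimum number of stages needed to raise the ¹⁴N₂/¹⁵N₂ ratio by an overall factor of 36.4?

105

Per stage α = (30.00/28.01)^(1/2) = 1.07105^0.5, giving ln α = 0.03432.
Need α^N ≥ 36.4 ⇒ N ≥ ln(36.4) / ln α = 3.595 / 0.03432 = 104.74.
Rounding up, N = 105 stages.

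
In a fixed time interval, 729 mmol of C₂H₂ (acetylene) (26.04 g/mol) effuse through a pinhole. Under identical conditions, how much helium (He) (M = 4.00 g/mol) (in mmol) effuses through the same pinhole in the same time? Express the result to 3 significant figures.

1860 mmol

By Graham's law, rate_He/rate_C₂H₂ = √(M_C₂H₂/M_He) = √(26.04/4.00) = √6.510 = 2.551.
So the amount for He is 729 × 2.551 = 1860 mmol.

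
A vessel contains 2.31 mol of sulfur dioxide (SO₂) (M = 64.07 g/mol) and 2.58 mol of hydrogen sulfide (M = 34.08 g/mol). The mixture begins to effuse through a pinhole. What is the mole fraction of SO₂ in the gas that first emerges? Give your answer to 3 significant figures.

The effusion rate of species i is ∝ p_i/√M_i ∝ n_i/√M_i.
So x_SO₂ in the escaping gas = (n_SO₂/√M_SO₂) / Σ(n_i/√M_i)
= (2.31/√64.07) / (2.31/√64.07 + 2.58/√34.08) = 0.2886/(0.2886 + 0.4419) = 0.395.

0.395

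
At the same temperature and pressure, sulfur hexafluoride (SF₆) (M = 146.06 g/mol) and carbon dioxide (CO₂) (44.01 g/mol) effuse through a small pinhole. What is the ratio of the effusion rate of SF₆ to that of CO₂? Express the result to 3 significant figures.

0.549

From Graham's law, rate_SF₆/rate_CO₂ = √(M_CO₂/M_SF₆) = √(44.01/146.06) = √0.3013 = 0.549.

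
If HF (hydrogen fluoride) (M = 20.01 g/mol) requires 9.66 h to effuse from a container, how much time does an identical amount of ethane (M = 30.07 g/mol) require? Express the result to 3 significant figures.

11.8 h

By Graham's law, t_C₂H₆/t_HF = √(M_C₂H₆/M_HF) = √(30.07/20.01) = √1.503 = 1.226.
So the time for C₂H₆ is 9.66 × 1.226 = 11.8 h.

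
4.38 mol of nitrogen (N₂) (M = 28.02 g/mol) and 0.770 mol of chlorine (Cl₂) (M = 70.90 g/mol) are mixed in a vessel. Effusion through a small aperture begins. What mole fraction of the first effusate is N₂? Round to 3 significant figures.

Each component's effusion rate ∝ (its partial pressure)·(1/√M) ∝ n_i/√M_i.
x_N₂(eff) = (n_N₂/√M_N₂) / (n_N₂/√M_N₂ + n_Cl₂/√M_Cl₂)
= (4.38/√28.02) / (4.38/√28.02 + 0.770/√70.90) = 0.8274/(0.8274 + 0.09145) = 0.900.

0.900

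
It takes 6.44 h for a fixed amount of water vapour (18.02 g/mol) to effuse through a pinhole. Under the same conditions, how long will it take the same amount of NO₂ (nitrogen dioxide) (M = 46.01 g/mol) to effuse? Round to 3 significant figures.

10.3 h

Since effusion rate ∝ 1/√M, t_NO₂/t_H₂O = √(M_NO₂/M_H₂O) = √(46.01/18.02) = √2.553 = 1.598.
So the time for NO₂ is 6.44 × 1.598 = 10.3 h.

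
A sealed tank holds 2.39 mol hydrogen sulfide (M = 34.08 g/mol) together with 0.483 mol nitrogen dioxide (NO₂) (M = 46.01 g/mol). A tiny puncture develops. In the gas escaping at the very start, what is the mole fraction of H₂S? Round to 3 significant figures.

0.852

The effusion rate of species i is ∝ p_i/√M_i ∝ n_i/√M_i.
x_H₂S(eff) = (n_H₂S/√M_H₂S) / (n_H₂S/√M_H₂S + n_NO₂/√M_NO₂)
= (2.39/√34.08) / (2.39/√34.08 + 0.483/√46.01) = 0.4094/(0.4094 + 0.07121) = 0.852.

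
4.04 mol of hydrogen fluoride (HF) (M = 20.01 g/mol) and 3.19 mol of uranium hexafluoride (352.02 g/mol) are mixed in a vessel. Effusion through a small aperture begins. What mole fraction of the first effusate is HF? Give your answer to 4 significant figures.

0.8416

Each component's effusion rate ∝ (its partial pressure)·(1/√M) ∝ n_i/√M_i.
So x_HF in the escaping gas = (n_HF/√M_HF) / Σ(n_i/√M_i)
= (4.04/√20.01) / (4.04/√20.01 + 3.19/√352.02) = 0.9031/(0.9031 + 0.1700) = 0.8416.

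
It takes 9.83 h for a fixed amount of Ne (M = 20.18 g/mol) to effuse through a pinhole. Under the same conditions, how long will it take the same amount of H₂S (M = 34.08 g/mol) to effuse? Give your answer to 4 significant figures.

12.77 h

Since effusion rate ∝ 1/√M, t_H₂S/t_Ne = √(M_H₂S/M_Ne) = √(34.08/20.18) = √1.689 = 1.300.
So the time for H₂S is 9.83 × 1.300 = 12.77 h.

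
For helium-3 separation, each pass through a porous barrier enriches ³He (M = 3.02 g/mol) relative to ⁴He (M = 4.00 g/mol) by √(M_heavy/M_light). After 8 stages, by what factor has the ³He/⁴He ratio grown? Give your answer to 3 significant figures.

Each stage multiplies the ratio by α = √(4.00/3.02), so after 8 stages the overall factor is α^8 = (4.00/3.02)^(8/2).
= 1.32450^4 = 3.08.

3.08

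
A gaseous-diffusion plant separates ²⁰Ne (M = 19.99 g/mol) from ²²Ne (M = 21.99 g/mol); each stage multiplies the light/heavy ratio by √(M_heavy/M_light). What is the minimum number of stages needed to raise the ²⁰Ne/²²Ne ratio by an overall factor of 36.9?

With α = √(21.99/19.99) per stage, ln α = ½ ln(1.10005) = 0.04768.
Need α^N ≥ 36.9 ⇒ N ≥ ln(36.9) / ln α = 3.608 / 0.04768 = 75.68.
So at least 76 stages are needed.

76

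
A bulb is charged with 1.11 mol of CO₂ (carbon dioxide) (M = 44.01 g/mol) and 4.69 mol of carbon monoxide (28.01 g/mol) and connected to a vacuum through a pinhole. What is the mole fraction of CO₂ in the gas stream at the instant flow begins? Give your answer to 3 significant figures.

Effusion rate of each component ∝ n_i/√M_i (partial pressure × 1/√M).
x_CO₂(eff) = (n_CO₂/√M_CO₂) / (n_CO₂/√M_CO₂ + n_CO/√M_CO)
= (1.11/√44.01) / (1.11/√44.01 + 4.69/√28.01) = 0.1673/(0.1673 + 0.8862) = 0.159.

0.159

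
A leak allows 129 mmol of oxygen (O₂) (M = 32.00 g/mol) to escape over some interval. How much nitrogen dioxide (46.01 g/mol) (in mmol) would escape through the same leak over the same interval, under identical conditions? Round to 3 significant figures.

By Graham's law, rate_NO₂/rate_O₂ = √(M_O₂/M_NO₂) = √(32.00/46.01) = √0.6955 = 0.8340.
So the amount for NO₂ is 129 × 0.8340 = 108 mmol.

108 mmol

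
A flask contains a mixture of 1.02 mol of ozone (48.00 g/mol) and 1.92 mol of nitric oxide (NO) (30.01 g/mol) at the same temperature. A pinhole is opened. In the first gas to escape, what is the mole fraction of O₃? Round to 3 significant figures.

Rate_i ∝ x_i/√M_i (Graham's law weighted by mole fraction), so the effusate composition follows n_i/√M_i.
So x_O₃ in the escaping gas = (n_O₃/√M_O₃) / Σ(n_i/√M_i)
= (1.02/√48.00) / (1.02/√48.00 + 1.92/√30.01) = 0.1472/(0.1472 + 0.3505) = 0.296.

0.296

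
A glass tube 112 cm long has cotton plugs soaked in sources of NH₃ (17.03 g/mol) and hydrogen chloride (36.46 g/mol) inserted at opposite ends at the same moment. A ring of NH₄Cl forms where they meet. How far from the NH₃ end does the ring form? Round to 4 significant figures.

66.53 cm

The fronts meet when d_NH₃ + d_HCl = L with d_NH₃/d_HCl = √(M_HCl/M_NH₃) (Graham's law). Here √(M_HCl/M_NH₃) = √(36.46/17.03) = 1.463.
With d_NH₃ + d_HCl = 112 cm, d_HCl = 112/(1 + 1.463) = 45.47 cm.
d_NH₃ = 112 − 45.47 = 66.53 cm.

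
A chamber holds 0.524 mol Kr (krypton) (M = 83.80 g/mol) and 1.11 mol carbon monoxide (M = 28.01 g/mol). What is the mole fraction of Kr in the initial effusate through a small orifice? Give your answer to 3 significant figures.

0.214

Effusion rate of each component ∝ n_i/√M_i (partial pressure × 1/√M).
x_Kr(eff) = (n_Kr/√M_Kr) / (n_Kr/√M_Kr + n_CO/√M_CO)
= (0.524/√83.80) / (0.524/√83.80 + 1.11/√28.01) = 0.05724/(0.05724 + 0.2097) = 0.214.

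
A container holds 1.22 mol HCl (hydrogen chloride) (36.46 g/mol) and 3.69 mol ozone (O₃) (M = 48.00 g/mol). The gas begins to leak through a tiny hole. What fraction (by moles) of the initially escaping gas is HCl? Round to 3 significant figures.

0.275

Rate_i ∝ x_i/√M_i (Graham's law weighted by mole fraction), so the effusate composition follows n_i/√M_i.
Mole fraction of HCl in the effusate = (n_HCl/√M_HCl) / (n_HCl/√M_HCl + n_O₃/√M_O₃)
= (1.22/√36.46) / (1.22/√36.46 + 3.69/√48.00) = 0.2020/(0.2020 + 0.5326) = 0.275.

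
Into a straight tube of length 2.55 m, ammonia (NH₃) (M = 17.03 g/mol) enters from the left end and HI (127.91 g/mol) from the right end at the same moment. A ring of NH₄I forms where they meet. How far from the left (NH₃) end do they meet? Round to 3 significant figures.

Graham's law gives d_NH₃/d_HI = rate_NH₃/rate_HI = √(M_HI/M_NH₃) = √(127.91/17.03) = 2.741.
With d_NH₃ + d_HI = 2.55 m, d_HI = 2.55/(1 + 2.741) = 0.6817 m.
d_NH₃ = 2.55 − 0.6817 = 1.87 m.

1.87 m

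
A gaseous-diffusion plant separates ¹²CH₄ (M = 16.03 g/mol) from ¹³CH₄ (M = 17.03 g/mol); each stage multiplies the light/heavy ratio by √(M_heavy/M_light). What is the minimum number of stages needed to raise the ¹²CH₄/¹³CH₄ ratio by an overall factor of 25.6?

With α = √(17.03/16.03) per stage, ln α = ½ ln(1.06238) = 0.03026.
Need α^N ≥ 25.6 ⇒ N ≥ ln(25.6) / ln α = 3.243 / 0.03026 = 107.17.
Minimum whole number of stages: N = 108.

108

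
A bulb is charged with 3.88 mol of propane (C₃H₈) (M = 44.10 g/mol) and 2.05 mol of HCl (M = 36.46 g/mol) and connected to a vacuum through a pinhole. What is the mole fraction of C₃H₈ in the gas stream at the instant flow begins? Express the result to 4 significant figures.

Effusion rate of each component ∝ n_i/√M_i (partial pressure × 1/√M).
x_C₃H₈(eff) = (n_C₃H₈/√M_C₃H₈) / (n_C₃H₈/√M_C₃H₈ + n_HCl/√M_HCl)
= (3.88/√44.10) / (3.88/√44.10 + 2.05/√36.46) = 0.5843/(0.5843 + 0.3395) = 0.6325.

0.6325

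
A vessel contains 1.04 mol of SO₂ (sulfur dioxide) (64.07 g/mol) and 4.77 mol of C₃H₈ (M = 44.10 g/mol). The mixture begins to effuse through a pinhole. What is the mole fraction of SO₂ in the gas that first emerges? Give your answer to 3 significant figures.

0.153

Each component's effusion rate ∝ (its partial pressure)·(1/√M) ∝ n_i/√M_i.
So x_SO₂ in the escaping gas = (n_SO₂/√M_SO₂) / Σ(n_i/√M_i)
= (1.04/√64.07) / (1.04/√64.07 + 4.77/√44.10) = 0.1299/(0.1299 + 0.7183) = 0.153.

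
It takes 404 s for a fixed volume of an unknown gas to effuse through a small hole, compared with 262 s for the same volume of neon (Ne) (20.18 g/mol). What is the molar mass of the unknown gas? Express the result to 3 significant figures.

From Graham's law, t_X/t_Ne = √(M_X/M_Ne).
404/262 = 1.542 = √(M_X/20.18)
M_X = 20.18 × 1.542² = 20.18 × 2.378 = 48.0 g/mol

48.0 g/mol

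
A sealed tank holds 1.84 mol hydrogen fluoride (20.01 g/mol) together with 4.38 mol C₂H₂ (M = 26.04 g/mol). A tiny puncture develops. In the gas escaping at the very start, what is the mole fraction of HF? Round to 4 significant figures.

Rate_i ∝ x_i/√M_i (Graham's law weighted by mole fraction), so the effusate composition follows n_i/√M_i.
Mole fraction of HF in the effusate = (n_HF/√M_HF) / (n_HF/√M_HF + n_C₂H₂/√M_C₂H₂)
= (1.84/√20.01) / (1.84/√20.01 + 4.38/√26.04) = 0.4113/(0.4113 + 0.8583) = 0.3240.

0.3240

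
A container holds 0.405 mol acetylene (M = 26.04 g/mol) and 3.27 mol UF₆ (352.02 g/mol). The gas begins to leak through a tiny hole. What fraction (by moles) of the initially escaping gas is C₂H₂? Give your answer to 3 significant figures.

The effusion rate of species i is ∝ p_i/√M_i ∝ n_i/√M_i.
Mole fraction of C₂H₂ in the effusate = (n_C₂H₂/√M_C₂H₂) / (n_C₂H₂/√M_C₂H₂ + n_UF₆/√M_UF₆)
= (0.405/√26.04) / (0.405/√26.04 + 3.27/√352.02) = 0.07937/(0.07937 + 0.1743) = 0.313.

0.313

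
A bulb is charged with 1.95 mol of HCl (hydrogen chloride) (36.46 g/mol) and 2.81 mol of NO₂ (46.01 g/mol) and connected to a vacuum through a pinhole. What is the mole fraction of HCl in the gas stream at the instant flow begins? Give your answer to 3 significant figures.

Effusion rate of each component ∝ n_i/√M_i (partial pressure × 1/√M).
x_HCl(eff) = (n_HCl/√M_HCl) / (n_HCl/√M_HCl + n_NO₂/√M_NO₂)
= (1.95/√36.46) / (1.95/√36.46 + 2.81/√46.01) = 0.3229/(0.3229 + 0.4143) = 0.438.

0.438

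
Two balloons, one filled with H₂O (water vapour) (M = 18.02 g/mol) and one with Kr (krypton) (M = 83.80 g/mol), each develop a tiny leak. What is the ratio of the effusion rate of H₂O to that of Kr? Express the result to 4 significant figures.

From Graham's law, rate_H₂O/rate_Kr = √(M_Kr/M_H₂O) = √(83.80/18.02) = √4.650 = 2.156.

2.156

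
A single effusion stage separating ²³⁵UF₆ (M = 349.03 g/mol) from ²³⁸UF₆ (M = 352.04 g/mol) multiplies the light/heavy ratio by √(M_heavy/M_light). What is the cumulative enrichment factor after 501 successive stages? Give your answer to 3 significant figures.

After 501 stages the ratio has grown by (√(352.04/349.03))^501 = (352.04/349.03)^(501/2).
= 1.00862^(501/2) = 8.59.

8.59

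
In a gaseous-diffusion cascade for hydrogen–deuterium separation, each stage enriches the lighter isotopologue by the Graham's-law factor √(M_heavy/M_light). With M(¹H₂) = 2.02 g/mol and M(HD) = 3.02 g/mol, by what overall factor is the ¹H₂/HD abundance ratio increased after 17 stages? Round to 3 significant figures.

30.5

Overall factor = α^17 with α = √(3.02/2.02), i.e. (3.02/2.02)^(17/2).
= 1.49505^(17/2) = 30.5.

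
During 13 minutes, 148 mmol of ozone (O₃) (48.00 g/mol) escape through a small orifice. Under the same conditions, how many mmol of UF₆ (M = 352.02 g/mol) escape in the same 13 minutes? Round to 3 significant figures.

From Graham's law, rate_UF₆/rate_O₃ = √(M_O₃/M_UF₆) = √(48.00/352.02) = √0.1364 = 0.3693.
So the amount for UF₆ is 148 × 0.3693 = 54.7 mmol.

54.7 mmol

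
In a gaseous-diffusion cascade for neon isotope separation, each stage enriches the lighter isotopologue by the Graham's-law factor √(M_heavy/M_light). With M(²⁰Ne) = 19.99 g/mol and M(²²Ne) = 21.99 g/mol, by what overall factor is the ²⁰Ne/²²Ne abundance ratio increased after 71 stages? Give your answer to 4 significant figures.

29.52

After 71 stages the ratio has grown by (√(21.99/19.99))^71 = (21.99/19.99)^(71/2).
= 1.10005^(71/2) = 29.52.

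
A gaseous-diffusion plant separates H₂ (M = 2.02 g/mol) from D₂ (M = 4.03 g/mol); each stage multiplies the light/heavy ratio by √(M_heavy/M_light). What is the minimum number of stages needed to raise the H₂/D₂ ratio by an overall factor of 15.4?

8

Per stage α = (4.03/2.02)^(1/2) = 1.99505^0.5, giving ln α = 0.3453.
Need α^N ≥ 15.4 ⇒ N ≥ ln(15.4) / ln α = 2.734 / 0.3453 = 7.92.
Minimum whole number of stages: N = 8.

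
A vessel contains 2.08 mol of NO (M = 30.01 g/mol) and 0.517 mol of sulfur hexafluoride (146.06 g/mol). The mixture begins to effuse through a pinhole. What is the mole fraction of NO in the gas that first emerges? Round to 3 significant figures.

0.899

Each component's effusion rate ∝ (its partial pressure)·(1/√M) ∝ n_i/√M_i.
Mole fraction of NO in the effusate = (n_NO/√M_NO) / (n_NO/√M_NO + n_SF₆/√M_SF₆)
= (2.08/√30.01) / (2.08/√30.01 + 0.517/√146.06) = 0.3797/(0.3797 + 0.04278) = 0.899.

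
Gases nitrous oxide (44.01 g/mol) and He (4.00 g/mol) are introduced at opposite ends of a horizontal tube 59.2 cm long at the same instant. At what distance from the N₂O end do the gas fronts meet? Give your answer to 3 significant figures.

13.7 cm

In equal time, each gas travels a distance ∝ its rate ∝ 1/√M, so d_N₂O/d_He = √(M_He/M_N₂O) = √(4.00/44.01) = 0.3015.
With d_N₂O + d_He = 59.2 cm, d_He = 59.2/(1 + 0.3015) = 45.49 cm.
d_N₂O = 59.2 − 45.49 = 13.7 cm.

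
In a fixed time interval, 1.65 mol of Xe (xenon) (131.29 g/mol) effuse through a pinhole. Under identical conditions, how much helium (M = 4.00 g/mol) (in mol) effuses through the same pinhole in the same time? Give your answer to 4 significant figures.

By Graham's law, rate_He/rate_Xe = √(M_Xe/M_He) = √(131.29/4.00) = √32.82 = 5.729.
So the amount for He is 1.65 × 5.729 = 9.453 mol.

9.453 mol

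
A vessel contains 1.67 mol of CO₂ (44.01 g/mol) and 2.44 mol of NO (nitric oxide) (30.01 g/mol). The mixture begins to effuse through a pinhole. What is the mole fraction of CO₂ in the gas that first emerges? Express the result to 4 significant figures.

0.3611

The effusion rate of species i is ∝ p_i/√M_i ∝ n_i/√M_i.
So x_CO₂ in the escaping gas = (n_CO₂/√M_CO₂) / Σ(n_i/√M_i)
= (1.67/√44.01) / (1.67/√44.01 + 2.44/√30.01) = 0.2517/(0.2517 + 0.4454) = 0.3611.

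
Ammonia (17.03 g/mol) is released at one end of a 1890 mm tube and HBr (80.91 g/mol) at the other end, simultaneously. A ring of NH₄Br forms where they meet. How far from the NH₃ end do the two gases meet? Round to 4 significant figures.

The fronts meet when d_NH₃ + d_HBr = L with d_NH₃/d_HBr = √(M_HBr/M_NH₃) (Graham's law). Here √(M_HBr/M_NH₃) = √(80.91/17.03) = 2.180.
With d_NH₃ + d_HBr = 1890 mm, d_HBr = 1890/(1 + 2.180) = 594.4 mm.
d_NH₃ = 1890 − 594.4 = 1296 mm.

1296 mm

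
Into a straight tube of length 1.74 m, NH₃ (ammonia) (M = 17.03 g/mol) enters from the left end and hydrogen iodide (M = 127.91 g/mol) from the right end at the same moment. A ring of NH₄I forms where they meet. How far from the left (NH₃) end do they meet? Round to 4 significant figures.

The fronts meet when d_NH₃ + d_HI = L with d_NH₃/d_HI = √(M_HI/M_NH₃) (Graham's law). Here √(M_HI/M_NH₃) = √(127.91/17.03) = 2.741.
With d_NH₃ + d_HI = 1.74 m, d_HI = 1.74/(1 + 2.741) = 0.4652 m.
d_NH₃ = 1.74 − 0.4652 = 1.275 m.

1.275 m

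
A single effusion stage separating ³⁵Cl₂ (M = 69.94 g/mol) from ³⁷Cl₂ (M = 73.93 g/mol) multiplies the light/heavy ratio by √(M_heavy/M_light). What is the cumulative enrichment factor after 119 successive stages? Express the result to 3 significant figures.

27.1

Overall factor = α^119 with α = √(73.93/69.94), i.e. (73.93/69.94)^(119/2).
= 1.05705^(119/2) = 27.1.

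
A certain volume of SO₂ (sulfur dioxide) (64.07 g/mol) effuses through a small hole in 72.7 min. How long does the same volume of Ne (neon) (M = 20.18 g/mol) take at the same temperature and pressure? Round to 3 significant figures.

40.8 min

From Graham's law, t_Ne/t_SO₂ = √(M_Ne/M_SO₂) = √(20.18/64.07) = √0.3150 = 0.5612.
So the time for Ne is 72.7 × 0.5612 = 40.8 min.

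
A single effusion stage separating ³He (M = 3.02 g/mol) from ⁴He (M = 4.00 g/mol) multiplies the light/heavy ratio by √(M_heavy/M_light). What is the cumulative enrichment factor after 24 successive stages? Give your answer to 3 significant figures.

Each stage multiplies the ratio by α = √(4.00/3.02), so after 24 stages the overall factor is α^24 = (4.00/3.02)^(24/2).
= 1.32450^12 = 29.1.

29.1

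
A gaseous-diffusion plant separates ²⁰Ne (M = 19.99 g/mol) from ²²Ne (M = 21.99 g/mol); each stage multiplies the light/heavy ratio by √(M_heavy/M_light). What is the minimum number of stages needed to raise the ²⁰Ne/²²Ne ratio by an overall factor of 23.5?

With α = √(21.99/19.99) per stage, ln α = ½ ln(1.10005) = 0.04768.
Need α^N ≥ 23.5 ⇒ N ≥ ln(23.5) / ln α = 3.157 / 0.04768 = 66.22.
So at least 67 stages are needed.

67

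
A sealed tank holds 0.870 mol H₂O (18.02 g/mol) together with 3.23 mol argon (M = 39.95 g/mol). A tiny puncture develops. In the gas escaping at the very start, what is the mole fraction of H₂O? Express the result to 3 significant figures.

0.286

Each component's effusion rate ∝ (its partial pressure)·(1/√M) ∝ n_i/√M_i.
x_H₂O(eff) = (n_H₂O/√M_H₂O) / (n_H₂O/√M_H₂O + n_Ar/√M_Ar)
= (0.870/√18.02) / (0.870/√18.02 + 3.23/√39.95) = 0.2049/(0.2049 + 0.5110) = 0.286.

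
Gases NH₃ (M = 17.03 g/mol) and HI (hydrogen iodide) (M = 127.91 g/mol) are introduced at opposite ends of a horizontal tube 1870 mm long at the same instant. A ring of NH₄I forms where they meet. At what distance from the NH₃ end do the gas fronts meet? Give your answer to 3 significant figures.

1370 mm

The fronts meet when d_NH₃ + d_HI = L with d_NH₃/d_HI = √(M_HI/M_NH₃) (Graham's law). Here √(M_HI/M_NH₃) = √(127.91/17.03) = 2.741.
With d_NH₃ + d_HI = 1870 mm, d_HI = 1870/(1 + 2.741) = 499.9 mm.
d_NH₃ = 1870 − 499.9 = 1370 mm.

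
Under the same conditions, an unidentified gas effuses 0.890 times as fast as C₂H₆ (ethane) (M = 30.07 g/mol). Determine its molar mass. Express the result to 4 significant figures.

By Graham's law, rate_X/rate_C₂H₆ = √(M_C₂H₆/M_X).
0.890 = √(30.07/M_X)
M_X = 30.07 / 0.890² = 30.07 / 0.7921 = 37.96 g/mol

37.96 g/mol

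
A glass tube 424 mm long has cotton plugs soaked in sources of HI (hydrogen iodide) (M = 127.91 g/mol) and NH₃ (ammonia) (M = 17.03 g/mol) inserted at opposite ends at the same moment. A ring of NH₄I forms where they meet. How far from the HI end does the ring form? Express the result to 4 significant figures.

113.4 mm

Distances travelled in equal time are proportional to diffusion rates, so d_HI/d_NH₃ = √(M_NH₃/M_HI) = √(17.03/127.91) = 0.3649.
With d_HI + d_NH₃ = 424 mm, d_NH₃ = 424/(1 + 0.3649) = 310.6 mm.
d_HI = 424 − 310.6 = 113.4 mm.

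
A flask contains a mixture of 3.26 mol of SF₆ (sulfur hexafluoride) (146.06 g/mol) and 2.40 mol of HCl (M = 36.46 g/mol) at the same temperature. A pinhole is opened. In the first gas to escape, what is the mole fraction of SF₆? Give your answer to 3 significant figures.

Each component's effusion rate ∝ (its partial pressure)·(1/√M) ∝ n_i/√M_i.
x_SF₆(eff) = (n_SF₆/√M_SF₆) / (n_SF₆/√M_SF₆ + n_HCl/√M_HCl)
= (3.26/√146.06) / (3.26/√146.06 + 2.40/√36.46) = 0.2697/(0.2697 + 0.3975) = 0.404.

0.404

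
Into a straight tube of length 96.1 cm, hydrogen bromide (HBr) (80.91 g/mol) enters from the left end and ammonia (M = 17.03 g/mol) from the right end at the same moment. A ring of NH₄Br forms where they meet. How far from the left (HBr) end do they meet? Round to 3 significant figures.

30.2 cm

Distances travelled in equal time are proportional to diffusion rates, so d_HBr/d_NH₃ = √(M_NH₃/M_HBr) = √(17.03/80.91) = 0.4588.
With d_HBr + d_NH₃ = 96.1 cm, d_NH₃ = 96.1/(1 + 0.4588) = 65.88 cm.
d_HBr = 96.1 − 65.88 = 30.2 cm.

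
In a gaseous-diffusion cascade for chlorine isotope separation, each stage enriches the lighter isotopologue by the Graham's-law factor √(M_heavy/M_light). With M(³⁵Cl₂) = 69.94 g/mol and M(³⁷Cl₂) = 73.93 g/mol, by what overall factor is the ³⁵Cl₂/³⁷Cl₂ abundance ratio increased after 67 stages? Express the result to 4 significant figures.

The single-stage factor is √(M_heavy/M_light), so 67 stages give [√(73.93/69.94)]^67 = (73.93/69.94)^(67/2).
= 1.05705^(67/2) = 6.415.

6.415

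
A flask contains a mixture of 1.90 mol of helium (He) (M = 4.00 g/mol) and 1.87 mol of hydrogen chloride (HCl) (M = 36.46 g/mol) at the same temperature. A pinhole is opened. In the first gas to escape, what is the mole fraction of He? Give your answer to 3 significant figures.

0.754

The effusion rate of species i is ∝ p_i/√M_i ∝ n_i/√M_i.
So x_He in the escaping gas = (n_He/√M_He) / Σ(n_i/√M_i)
= (1.90/√4.00) / (1.90/√4.00 + 1.87/√36.46) = 0.9500/(0.9500 + 0.3097) = 0.754.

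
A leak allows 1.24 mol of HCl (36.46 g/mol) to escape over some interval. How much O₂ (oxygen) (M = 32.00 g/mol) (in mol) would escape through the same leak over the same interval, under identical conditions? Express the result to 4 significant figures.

Since effusion rate ∝ 1/√M, rate_O₂/rate_HCl = √(M_HCl/M_O₂) = √(36.46/32.00) = √1.139 = 1.067.
So the amount for O₂ is 1.24 × 1.067 = 1.324 mol.

1.324 mol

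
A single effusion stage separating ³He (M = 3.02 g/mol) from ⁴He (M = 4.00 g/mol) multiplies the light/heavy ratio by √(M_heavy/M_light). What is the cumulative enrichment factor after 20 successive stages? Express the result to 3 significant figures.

16.6

The single-stage factor is √(M_heavy/M_light), so 20 stages give [√(4.00/3.02)]^20 = (4.00/3.02)^(20/2).
= 1.32450^10 = 16.6.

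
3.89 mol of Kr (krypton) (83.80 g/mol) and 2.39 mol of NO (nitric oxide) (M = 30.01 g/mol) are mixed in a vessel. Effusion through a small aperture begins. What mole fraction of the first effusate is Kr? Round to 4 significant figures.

0.4934

Each component's effusion rate ∝ (its partial pressure)·(1/√M) ∝ n_i/√M_i.
Mole fraction of Kr in the effusate = (n_Kr/√M_Kr) / (n_Kr/√M_Kr + n_NO/√M_NO)
= (3.89/√83.80) / (3.89/√83.80 + 2.39/√30.01) = 0.4249/(0.4249 + 0.4363) = 0.4934.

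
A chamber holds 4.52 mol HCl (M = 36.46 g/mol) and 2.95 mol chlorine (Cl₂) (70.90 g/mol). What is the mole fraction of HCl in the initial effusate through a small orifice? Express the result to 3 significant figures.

Rate_i ∝ x_i/√M_i (Graham's law weighted by mole fraction), so the effusate composition follows n_i/√M_i.
So x_HCl in the escaping gas = (n_HCl/√M_HCl) / Σ(n_i/√M_i)
= (4.52/√36.46) / (4.52/√36.46 + 2.95/√70.90) = 0.7486/(0.7486 + 0.3503) = 0.681.

0.681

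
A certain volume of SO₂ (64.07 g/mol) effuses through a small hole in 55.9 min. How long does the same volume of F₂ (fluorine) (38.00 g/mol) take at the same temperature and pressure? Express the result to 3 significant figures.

Since effusion rate ∝ 1/√M, t_F₂/t_SO₂ = √(M_F₂/M_SO₂) = √(38.00/64.07) = √0.5931 = 0.7701.
So the time for F₂ is 55.9 × 0.7701 = 43.1 min.

43.1 min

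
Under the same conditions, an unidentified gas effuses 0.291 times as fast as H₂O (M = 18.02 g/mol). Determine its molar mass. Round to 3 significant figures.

213 g/mol

By Graham's law, rate_X/rate_H₂O = √(M_H₂O/M_X).
0.291 = √(18.02/M_X)
M_X = 18.02 / 0.291² = 18.02 / 0.08468 = 213 g/mol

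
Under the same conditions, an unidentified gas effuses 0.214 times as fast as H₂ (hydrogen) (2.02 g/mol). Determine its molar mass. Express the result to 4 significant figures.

44.11 g/mol

Using Graham's law: rate_X/rate_H₂ = √(M_H₂/M_X).
0.214 = √(2.02/M_X)
M_X = 2.02 / 0.214² = 2.02 / 0.04580 = 44.11 g/mol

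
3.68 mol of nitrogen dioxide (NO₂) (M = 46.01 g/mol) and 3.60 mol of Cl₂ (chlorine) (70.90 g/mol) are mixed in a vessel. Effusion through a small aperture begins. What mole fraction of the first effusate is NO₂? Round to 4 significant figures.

0.5593

Each component's effusion rate ∝ (its partial pressure)·(1/√M) ∝ n_i/√M_i.
x_NO₂(eff) = (n_NO₂/√M_NO₂) / (n_NO₂/√M_NO₂ + n_Cl₂/√M_Cl₂)
= (3.68/√46.01) / (3.68/√46.01 + 3.60/√70.90) = 0.5425/(0.5425 + 0.4275) = 0.5593.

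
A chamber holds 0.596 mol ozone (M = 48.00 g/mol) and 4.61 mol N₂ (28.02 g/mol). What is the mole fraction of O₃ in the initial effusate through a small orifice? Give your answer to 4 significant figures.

Effusion rate of each component ∝ n_i/√M_i (partial pressure × 1/√M).
Mole fraction of O₃ in the effusate = (n_O₃/√M_O₃) / (n_O₃/√M_O₃ + n_N₂/√M_N₂)
= (0.596/√48.00) / (0.596/√48.00 + 4.61/√28.02) = 0.08603/(0.08603 + 0.8709) = 0.08990.

0.08990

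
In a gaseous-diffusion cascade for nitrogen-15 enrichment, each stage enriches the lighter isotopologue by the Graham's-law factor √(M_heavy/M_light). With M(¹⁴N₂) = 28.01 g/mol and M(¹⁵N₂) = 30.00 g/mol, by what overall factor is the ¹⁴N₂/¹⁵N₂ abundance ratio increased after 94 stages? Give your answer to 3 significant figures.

Overall factor = α^94 with α = √(30.00/28.01), i.e. (30.00/28.01)^(94/2).
= 1.07105^47 = 25.2.

25.2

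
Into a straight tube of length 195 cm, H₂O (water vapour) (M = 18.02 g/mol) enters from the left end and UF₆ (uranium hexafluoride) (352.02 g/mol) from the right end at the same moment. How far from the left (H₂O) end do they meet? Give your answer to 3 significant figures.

159 cm

The fronts meet when d_H₂O + d_UF₆ = L with d_H₂O/d_UF₆ = √(M_UF₆/M_H₂O) (Graham's law). Here √(M_UF₆/M_H₂O) = √(352.02/18.02) = 4.420.
With d_H₂O + d_UF₆ = 195 cm, d_UF₆ = 195/(1 + 4.420) = 35.98 cm.
d_H₂O = 195 − 35.98 = 159 cm.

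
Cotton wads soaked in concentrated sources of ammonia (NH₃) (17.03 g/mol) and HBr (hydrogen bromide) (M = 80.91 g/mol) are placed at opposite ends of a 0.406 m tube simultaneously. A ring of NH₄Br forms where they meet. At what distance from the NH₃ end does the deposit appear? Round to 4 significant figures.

Graham's law gives d_NH₃/d_HBr = rate_NH₃/rate_HBr = √(M_HBr/M_NH₃) = √(80.91/17.03) = 2.180.
With d_NH₃ + d_HBr = 0.406 m, d_HBr = 0.406/(1 + 2.180) = 0.1277 m.
d_NH₃ = 0.406 − 0.1277 = 0.2783 m.

0.2783 m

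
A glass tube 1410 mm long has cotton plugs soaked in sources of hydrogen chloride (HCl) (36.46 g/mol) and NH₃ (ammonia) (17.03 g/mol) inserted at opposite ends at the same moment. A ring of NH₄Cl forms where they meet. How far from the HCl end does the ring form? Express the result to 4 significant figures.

In equal time, each gas travels a distance ∝ its rate ∝ 1/√M, so d_HCl/d_NH₃ = √(M_NH₃/M_HCl) = √(17.03/36.46) = 0.6834.
With d_HCl + d_NH₃ = 1410 mm, d_NH₃ = 1410/(1 + 0.6834) = 837.6 mm.
d_HCl = 1410 − 837.6 = 572.4 mm.

572.4 mm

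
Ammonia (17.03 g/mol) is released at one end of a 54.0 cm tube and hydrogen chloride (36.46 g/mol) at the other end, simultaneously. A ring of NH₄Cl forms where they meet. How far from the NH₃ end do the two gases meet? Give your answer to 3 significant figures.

32.1 cm

Graham's law gives d_NH₃/d_HCl = rate_NH₃/rate_HCl = √(M_HCl/M_NH₃) = √(36.46/17.03) = 1.463.
With d_NH₃ + d_HCl = 54.0 cm, d_HCl = 54.0/(1 + 1.463) = 21.92 cm.
d_NH₃ = 54.0 − 21.92 = 32.1 cm.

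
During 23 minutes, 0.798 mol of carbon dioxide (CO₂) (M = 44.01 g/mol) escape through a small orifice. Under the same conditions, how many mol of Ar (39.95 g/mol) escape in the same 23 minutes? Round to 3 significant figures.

0.838 mol

From Graham's law, rate_Ar/rate_CO₂ = √(M_CO₂/M_Ar) = √(44.01/39.95) = √1.102 = 1.050.
So the amount for Ar is 0.798 × 1.050 = 0.838 mol.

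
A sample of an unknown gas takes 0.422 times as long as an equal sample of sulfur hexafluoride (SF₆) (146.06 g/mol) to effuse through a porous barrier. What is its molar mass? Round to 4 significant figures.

26.01 g/mol

Graham's law gives t_X/t_SF₆ = √(M_X/M_SF₆).
0.422 = √(M_X/146.06)
M_X = 146.06 × 0.422² = 146.06 × 0.1781 = 26.01 g/mol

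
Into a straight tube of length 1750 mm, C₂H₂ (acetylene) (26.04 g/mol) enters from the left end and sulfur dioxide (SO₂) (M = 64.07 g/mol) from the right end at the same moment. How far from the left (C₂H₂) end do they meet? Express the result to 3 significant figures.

The fronts meet when d_C₂H₂ + d_SO₂ = L with d_C₂H₂/d_SO₂ = √(M_SO₂/M_C₂H₂) (Graham's law). Here √(M_SO₂/M_C₂H₂) = √(64.07/26.04) = 1.569.
With d_C₂H₂ + d_SO₂ = 1750 mm, d_SO₂ = 1750/(1 + 1.569) = 681.3 mm.
d_C₂H₂ = 1750 − 681.3 = 1070 mm.

1070 mm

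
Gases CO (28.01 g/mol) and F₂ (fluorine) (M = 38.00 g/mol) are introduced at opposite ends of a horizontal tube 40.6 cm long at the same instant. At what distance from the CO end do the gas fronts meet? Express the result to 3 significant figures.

21.8 cm

In equal time, each gas travels a distance ∝ its rate ∝ 1/√M, so d_CO/d_F₂ = √(M_F₂/M_CO) = √(38.00/28.01) = 1.165.
With d_CO + d_F₂ = 40.6 cm, d_F₂ = 40.6/(1 + 1.165) = 18.75 cm.
d_CO = 40.6 − 18.75 = 21.8 cm.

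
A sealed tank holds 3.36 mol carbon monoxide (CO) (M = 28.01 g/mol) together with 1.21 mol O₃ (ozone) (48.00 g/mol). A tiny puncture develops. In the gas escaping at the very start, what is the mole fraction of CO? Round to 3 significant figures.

Rate_i ∝ x_i/√M_i (Graham's law weighted by mole fraction), so the effusate composition follows n_i/√M_i.
So x_CO in the escaping gas = (n_CO/√M_CO) / Σ(n_i/√M_i)
= (3.36/√28.01) / (3.36/√28.01 + 1.21/√48.00) = 0.6349/(0.6349 + 0.1746) = 0.784.

0.784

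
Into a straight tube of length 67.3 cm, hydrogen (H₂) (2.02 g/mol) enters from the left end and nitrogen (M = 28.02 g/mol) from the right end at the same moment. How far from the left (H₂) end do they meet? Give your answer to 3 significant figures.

The fronts meet when d_H₂ + d_N₂ = L with d_H₂/d_N₂ = √(M_N₂/M_H₂) (Graham's law). Here √(M_N₂/M_H₂) = √(28.02/2.02) = 3.724.
With d_H₂ + d_N₂ = 67.3 cm, d_N₂ = 67.3/(1 + 3.724) = 14.25 cm.
d_H₂ = 67.3 − 14.25 = 53.1 cm.

53.1 cm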